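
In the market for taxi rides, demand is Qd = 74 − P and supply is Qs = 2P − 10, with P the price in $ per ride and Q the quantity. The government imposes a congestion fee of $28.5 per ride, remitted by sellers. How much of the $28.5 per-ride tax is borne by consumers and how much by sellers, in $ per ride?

Without the tax, 74 − P = 2P − 10 gives 3P = 84, so P* = $28 and Q* = 46.
With the tax collected from sellers, supply shifts: Qs = 2(P − 28.5) − 10.
Solving gives Q = 27 with consumers paying $47 and sellers receiving $18.5 (the $28.5 wedge).
Burden on consumers: $19; on sellers: $9.5. (They sum to $28.5.)

Consumers bear $19 per ride; sellers bear $9.5 per ride.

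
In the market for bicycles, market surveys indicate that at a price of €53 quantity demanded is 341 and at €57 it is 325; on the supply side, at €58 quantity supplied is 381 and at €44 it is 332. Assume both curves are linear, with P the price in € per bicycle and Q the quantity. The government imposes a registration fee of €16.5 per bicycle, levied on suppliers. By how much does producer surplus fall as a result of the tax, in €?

Demand slope: (325 − 341)/(57 − 53) = -4, so Qd = 553 − 4P.
Supply slope: (332 − 381)/(44 − 58) = 3.5, so Qs = 3.5P + 178.
Without the tax, 553 − 4P = 3.5P + 178 gives 7.5P = 375, so P* = €50 and Q* = 353.
With the tax collected from suppliers, supply shifts: Qs = 3.5(P − 16.5) + 178.
New equilibrium: buyers pay €57.7, suppliers receive €41.2, Q = 322.2. (Wedge: Pb − Ps = 16.5.)
ΔPS is the trapezoid between Q = 322.2 and Q = 353 of height €8.8: ½ · (353 + 322.2) · 8.8 = €2970.88.

Producer surplus falls by €2970.88.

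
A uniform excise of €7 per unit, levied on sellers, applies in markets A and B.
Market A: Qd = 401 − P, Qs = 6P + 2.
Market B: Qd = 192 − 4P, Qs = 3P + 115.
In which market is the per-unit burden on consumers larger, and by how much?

Market A, by €3.

Market A: pre-tax P* = €57, Q* = 344; post-tax Q = 338; per-unit burden on consumers = €6.
Market B: pre-tax P* = €11, Q* = 148; post-tax Q = 136; per-unit burden on consumers = €3.
Difference: €6 vs €3 → market A is larger by €3.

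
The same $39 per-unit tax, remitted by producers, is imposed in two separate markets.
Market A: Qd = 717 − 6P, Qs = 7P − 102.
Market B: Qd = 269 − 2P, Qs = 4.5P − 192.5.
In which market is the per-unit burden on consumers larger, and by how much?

Market A: pre-tax P* = $63, Q* = 339; post-tax Q = 213; per-unit burden on consumers = $21.
Market B: pre-tax P* = $71, Q* = 127; post-tax Q = 73; per-unit burden on consumers = $27.
Difference: $21 vs $27 → market B is larger by $6.

Market B, by $6.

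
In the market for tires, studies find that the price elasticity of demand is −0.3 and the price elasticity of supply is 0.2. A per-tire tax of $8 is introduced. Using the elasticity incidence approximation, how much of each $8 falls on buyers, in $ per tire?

Buyers bear ≈ $3.2 per tire.

Incidence ratio: buyers' share ≈ εs / (εs + |εd|) = 0.2 / (0.2 + 0.3) = 0.4.
So buyers bear ≈ 0.4 × $8 = $3.2; sellers bear $4.8.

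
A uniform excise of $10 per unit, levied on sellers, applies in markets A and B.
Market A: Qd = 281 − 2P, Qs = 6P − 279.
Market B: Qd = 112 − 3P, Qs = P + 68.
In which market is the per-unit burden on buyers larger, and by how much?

Market A: pre-tax P* = $70, Q* = 141; post-tax Q = 126; per-unit burden on buyers = $7.5.
Market B: pre-tax P* = $11, Q* = 79; post-tax Q = 71.5; per-unit burden on buyers = $2.5.
Difference: $7.5 vs $2.5 → market A is larger by $5.

Market A, by $5.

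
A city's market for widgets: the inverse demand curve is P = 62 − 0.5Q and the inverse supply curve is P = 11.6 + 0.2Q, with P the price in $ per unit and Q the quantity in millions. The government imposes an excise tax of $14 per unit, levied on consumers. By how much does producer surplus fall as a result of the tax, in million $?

Producer surplus falls by $248 million.

Rewrite in direct form: Qd = 124 − 2P and Qs = 5P − 58.
Before the tax: set 124 − 2P = 5P − 58 → P* = $26, Q* = 72.
With the tax collected from consumers, demand (in seller-price terms) shifts: Qd = 124 − 2(P + 14).
Solving gives Q = 52 with consumers paying $36 and producers receiving $22 (the $14 wedge).
ΔPS is the trapezoid between Q = 52 and Q = 72 of height $4: ½ · (72 + 52) · 4 = $248.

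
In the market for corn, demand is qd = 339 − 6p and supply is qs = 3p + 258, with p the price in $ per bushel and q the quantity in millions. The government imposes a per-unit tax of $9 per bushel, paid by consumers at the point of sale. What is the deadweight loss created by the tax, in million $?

Deadweight loss = $81 million.

Without the tax, 339 − 6p = 3p + 258 gives 9p = 81, so p* = $9 and q* = 285.
With the tax collected from consumers, demand (in seller-price terms) shifts: qd = 339 − 6(p + 9).
Solving gives q = 267 with consumers paying $12 and sellers receiving $3 (the $9 wedge).
Quantity falls by |ΔQ| = |285 − 267| = 18.
DWL = ½ · t · |ΔQ| = ½ · 9 · 18 = $81.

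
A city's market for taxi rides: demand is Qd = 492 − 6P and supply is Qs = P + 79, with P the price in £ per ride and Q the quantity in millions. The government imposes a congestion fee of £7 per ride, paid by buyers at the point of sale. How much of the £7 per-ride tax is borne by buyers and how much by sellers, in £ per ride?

Before the tax: set 492 − 6P = P + 79 → P* = £59, Q* = 138.
With the tax collected from buyers, demand (in seller-price terms) shifts: Qd = 492 − 6(P + 7).
Solving gives Q = 132 with buyers paying £60 and sellers receiving £53 (the £7 wedge).
Burden on buyers: £1; on sellers: £6. (They sum to £7.)
The less price-elastic side of the market bears the larger share of a per-unit tax.

Buyers bear £1 per ride; sellers bear £6 per ride.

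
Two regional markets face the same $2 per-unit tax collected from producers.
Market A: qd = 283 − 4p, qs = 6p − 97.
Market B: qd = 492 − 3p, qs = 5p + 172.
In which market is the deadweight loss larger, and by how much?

Market A: pre-tax p* = $38, q* = 131; post-tax q = 126.2; deadweight loss = $4.8.
Market B: pre-tax p* = $40, q* = 372; post-tax q = 368.25; deadweight loss = $3.75.
Difference: $4.8 vs $3.75 → market A is larger by $1.05.

Market A, by $1.05.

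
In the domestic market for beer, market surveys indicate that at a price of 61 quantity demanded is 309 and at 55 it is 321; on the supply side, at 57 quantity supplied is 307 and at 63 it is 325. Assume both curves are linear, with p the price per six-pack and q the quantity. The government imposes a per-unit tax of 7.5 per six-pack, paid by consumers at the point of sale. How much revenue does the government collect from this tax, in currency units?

Tax revenue = 2280.

Demand slope: (321 − 309)/(55 − 61) = -2, so qd = 431 − 2p.
Supply slope: (325 − 307)/(63 − 57) = 3, so qs = 3p + 136.
Without the tax, 431 − 2p = 3p + 136 gives 5p = 295, so p* = 59 and q* = 313.
With the tax collected from consumers, demand (in seller-price terms) shifts: qd = 431 − 2(p + 7.5).
Solving gives q = 304 with consumers paying 63.5 and suppliers receiving 56 (the 7.5 wedge).
Revenue = t · Q = 7.5 · 304 = 2280.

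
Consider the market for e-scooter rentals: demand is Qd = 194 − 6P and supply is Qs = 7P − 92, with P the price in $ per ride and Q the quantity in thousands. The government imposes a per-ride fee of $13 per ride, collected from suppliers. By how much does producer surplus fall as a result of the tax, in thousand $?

Producer surplus falls by $246 thousand.

Without the tax, 194 − 6P = 7P − 92 gives 13P = 286, so P* = $22 and Q* = 62.
With the tax collected from suppliers, supply shifts: Qs = 7(P − 13) − 92.
Solving gives Q = 20 with consumers paying $29 and suppliers receiving $16 (the $13 wedge).
ΔPS is the trapezoid between Q = 20 and Q = 62 of height $6: ½ · (62 + 20) · 6 = $246.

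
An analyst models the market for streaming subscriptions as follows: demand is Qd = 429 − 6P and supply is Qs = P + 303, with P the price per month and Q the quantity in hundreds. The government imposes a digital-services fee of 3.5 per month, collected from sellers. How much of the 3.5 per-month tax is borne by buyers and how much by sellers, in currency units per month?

Before the tax: set 429 − 6P = P + 303 → P* = 18, Q* = 321.
With the tax collected from sellers, supply shifts: Qs = (P − 3.5) + 303.
Solving gives Q = 318 with buyers paying 18.5 and sellers receiving 15 (the 3.5 wedge).
Burden on buyers: 0.5; on sellers: 3. (They sum to 3.5.)
The less price-elastic side of the market bears the larger share of a per-unit tax.

Buyers bear 0.5 per month; sellers bear 3 per month.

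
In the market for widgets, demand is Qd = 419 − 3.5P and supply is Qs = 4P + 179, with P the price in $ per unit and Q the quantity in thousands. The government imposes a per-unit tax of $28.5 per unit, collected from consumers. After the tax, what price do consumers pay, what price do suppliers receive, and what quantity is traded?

Consumers pay $47.2; suppliers receive $18.7; quantity = 253.8.

Before the tax: set 419 − 3.5P = 4P + 179 → P* = $32, Q* = 307.
With the tax collected from consumers, demand (in seller-price terms) shifts: Qd = 419 − 3.5(P + 28.5).
Solving gives Q = 253.8 with consumers paying $47.2 and suppliers receiving $18.7 (the $28.5 wedge).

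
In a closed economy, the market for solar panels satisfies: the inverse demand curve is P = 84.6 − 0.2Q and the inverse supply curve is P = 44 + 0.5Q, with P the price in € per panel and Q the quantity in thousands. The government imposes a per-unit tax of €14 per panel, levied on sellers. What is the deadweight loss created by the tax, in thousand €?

Rewrite in direct form: Qd = 423 − 5P and Qs = 2P − 88.
Before the tax: set 423 − 5P = 2P − 88 → P* = €73, Q* = 58.
With the tax collected from sellers, supply shifts: Qs = 2(P − 14) − 88.
New equilibrium: consumers pay €77, sellers receive €63, Q = 38. (Wedge: Pb − Ps = 14.)
Quantity falls by |ΔQ| = |58 − 38| = 20.
DWL = ½ · t · |ΔQ| = ½ · 14 · 20 = €140.

Deadweight loss = €140 thousand.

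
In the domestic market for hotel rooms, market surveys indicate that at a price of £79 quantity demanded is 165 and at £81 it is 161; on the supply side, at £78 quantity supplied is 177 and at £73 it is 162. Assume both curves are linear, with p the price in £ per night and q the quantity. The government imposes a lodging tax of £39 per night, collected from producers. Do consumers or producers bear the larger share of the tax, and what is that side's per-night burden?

Consumers bear the larger share: £23.4 per night.

Demand slope: (161 − 165)/(81 − 79) = -2, so qd = 323 − 2p.
Supply slope: (162 − 177)/(73 − 78) = 3, so qs = 3p − 57.
Before the tax: set 323 − 2p = 3p − 57 → p* = £76, q* = 171.
With the tax collected from producers, supply shifts: qs = 3(p − 39) − 57.
Solving gives q = 124.2 with consumers paying £99.4 and producers receiving £60.4 (the £39 wedge).
Per-night burden: consumers £23.4, producers £15.6.
Consumers take the larger share because demand is less price-elastic here (demand slope 2 vs supply slope 3).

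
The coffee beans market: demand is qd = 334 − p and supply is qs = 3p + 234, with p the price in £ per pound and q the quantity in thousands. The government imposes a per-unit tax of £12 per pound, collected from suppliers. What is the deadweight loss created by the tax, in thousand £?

Deadweight loss = £54 thousand.

Without the tax, 334 − p = 3p + 234 gives 4p = 100, so p* = £25 and q* = 309.
With the tax collected from suppliers, supply shifts: qs = 3(p − 12) + 234.
Solving gives q = 300 with buyers paying £34 and suppliers receiving £22 (the £12 wedge).
Quantity falls by |ΔQ| = |309 − 300| = 9.
DWL = ½ · t · |ΔQ| = ½ · 12 · 9 = £54.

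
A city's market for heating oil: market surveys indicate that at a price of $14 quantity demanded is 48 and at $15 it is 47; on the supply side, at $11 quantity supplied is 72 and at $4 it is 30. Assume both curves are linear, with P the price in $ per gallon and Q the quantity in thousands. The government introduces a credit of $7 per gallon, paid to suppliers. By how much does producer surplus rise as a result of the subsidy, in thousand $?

Demand slope: (47 − 48)/(15 − 14) = -1, so Qd = 62 − P.
Supply slope: (30 − 72)/(4 − 11) = 6, so Qs = 6P + 6.
Without the subsidy, 62 − P = 6P + 6 gives 7P = 56, so P* = $8 and Q* = 54.
With a per-unit subsidy paid to suppliers, each receives P + 7 per unit sold, so supply becomes Qs = 6(P + 7) + 6.
New equilibrium: consumers pay $2, suppliers receive $9, Q = 60. (Wedge: Pb − Ps = −7.)
ΔPS is the trapezoid between Q = 60 and Q = 54 of height $1: ½ · (54 + 60) · 1 = $57.

Producer surplus rises by $57 thousand.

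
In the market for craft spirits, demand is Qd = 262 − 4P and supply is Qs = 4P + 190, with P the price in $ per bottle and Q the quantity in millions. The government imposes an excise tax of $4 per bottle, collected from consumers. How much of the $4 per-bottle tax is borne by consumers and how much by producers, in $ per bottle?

Consumers bear $2 per bottle; producers bear $2 per bottle.

Before the tax: set 262 − 4P = 4P + 190 → P* = $9, Q* = 226.
With the tax collected from consumers, demand (in seller-price terms) shifts: Qd = 262 − 4(P + 4).
New equilibrium: consumers pay $11, producers receive $7, Q = 218. (Wedge: Pb − Ps = 4.)
Burden on consumers: $2; on producers: $2. (They sum to $4.)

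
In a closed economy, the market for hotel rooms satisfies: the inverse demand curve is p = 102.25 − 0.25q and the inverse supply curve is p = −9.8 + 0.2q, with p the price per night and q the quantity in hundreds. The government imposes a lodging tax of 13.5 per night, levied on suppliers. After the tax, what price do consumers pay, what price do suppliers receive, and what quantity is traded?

Consumers pay 47.5; suppliers receive 34; quantity = 219.

Rewrite in direct form: qd = 409 − 4p and qs = 5p + 49.
Without the tax, 409 − 4p = 5p + 49 gives 9p = 360, so p* = 40 and q* = 249.
With the tax collected from suppliers, supply shifts: qs = 5(p − 13.5) + 49.
New equilibrium: consumers pay 47.5, suppliers receive 34, q = 219. (Wedge: pb − ps = 13.5.)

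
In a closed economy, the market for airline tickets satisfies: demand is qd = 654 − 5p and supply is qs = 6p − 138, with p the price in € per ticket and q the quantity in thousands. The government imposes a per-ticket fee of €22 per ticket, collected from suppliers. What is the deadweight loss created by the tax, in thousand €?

Before the tax: set 654 − 5p = 6p − 138 → p* = €72, q* = 294.
With the tax collected from suppliers, supply shifts: qs = 6(p − 22) − 138.
Solving gives q = 234 with buyers paying €84 and suppliers receiving €62 (the €22 wedge).
Quantity falls by |ΔQ| = |294 − 234| = 60.
DWL = ½ · t · |ΔQ| = ½ · 22 · 60 = €660.

Deadweight loss = €660 thousand.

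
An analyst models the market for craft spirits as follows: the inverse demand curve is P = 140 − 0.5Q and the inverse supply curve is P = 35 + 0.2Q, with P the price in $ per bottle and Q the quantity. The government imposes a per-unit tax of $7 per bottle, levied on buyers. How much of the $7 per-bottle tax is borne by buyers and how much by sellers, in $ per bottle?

Buyers bear $5 per bottle; sellers bear $2 per bottle.

Rewrite in direct form: Qd = 280 − 2P and Qs = 5P − 175.
Before the tax: set 280 − 2P = 5P − 175 → P* = $65, Q* = 150.
With the tax collected from buyers, demand (in seller-price terms) shifts: Qd = 280 − 2(P + 7).
New equilibrium: buyers pay $70, sellers receive $63, Q = 140. (Wedge: Pb − Ps = 7.)
Burden on buyers: $5; on sellers: $2. (They sum to $7.)
The less price-elastic side of the market bears the larger share of a per-unit tax.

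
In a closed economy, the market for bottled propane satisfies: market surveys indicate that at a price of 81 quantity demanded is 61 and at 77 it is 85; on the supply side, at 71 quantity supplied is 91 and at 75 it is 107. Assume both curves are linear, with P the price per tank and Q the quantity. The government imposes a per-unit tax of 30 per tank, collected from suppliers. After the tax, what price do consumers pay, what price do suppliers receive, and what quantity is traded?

Demand slope: (85 − 61)/(77 − 81) = -6, so Qd = 547 − 6P.
Supply slope: (107 − 91)/(75 − 71) = 4, so Qs = 4P − 193.
Without the tax, 547 − 6P = 4P − 193 gives 10P = 740, so P* = 74 and Q* = 103.
With the tax collected from suppliers, supply shifts: Qs = 4(P − 30) − 193.
Solving gives Q = 31 with consumers paying 86 and suppliers receiving 56 (the 30 wedge).
The less price-elastic side of the market bears the larger share of a per-unit tax.

Consumers pay 86; suppliers receive 56; quantity = 31.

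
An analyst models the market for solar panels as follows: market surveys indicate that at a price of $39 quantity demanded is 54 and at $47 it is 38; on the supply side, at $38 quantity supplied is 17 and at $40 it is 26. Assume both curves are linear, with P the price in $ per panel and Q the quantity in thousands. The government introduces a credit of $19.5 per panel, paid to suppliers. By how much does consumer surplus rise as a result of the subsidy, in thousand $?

Demand slope: (38 − 54)/(47 − 39) = -2, so Qd = 132 − 2P.
Supply slope: (26 − 17)/(40 − 38) = 4.5, so Qs = 4.5P − 154.
Before the subsidy: set 132 − 2P = 4.5P − 154 → P* = $44, Q* = 44.
With a per-unit subsidy paid to suppliers, each receives P + 19.5 per unit sold, so supply becomes Qs = 4.5(P + 19.5) − 154.
New equilibrium: buyers pay $30.5, suppliers receive $50, Q = 71. (Wedge: Pb − Ps = −19.5.)
ΔCS is the trapezoid between Q = 71 and Q = 44 of height $13.5: ½ · (44 + 71) · 13.5 = $776.25.

Consumer surplus rises by $776.25 thousand.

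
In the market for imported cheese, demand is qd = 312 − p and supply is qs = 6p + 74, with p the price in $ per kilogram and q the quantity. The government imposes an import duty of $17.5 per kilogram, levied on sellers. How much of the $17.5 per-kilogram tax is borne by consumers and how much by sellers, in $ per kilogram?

Consumers bear $15 per kilogram; sellers bear $2.5 per kilogram.

Without the tax, 312 − p = 6p + 74 gives 7p = 238, so p* = $34 and q* = 278.
With the tax collected from sellers, supply shifts: qs = 6(p − 17.5) + 74.
New equilibrium: consumers pay $49, sellers receive $31.5, q = 263. (Wedge: pb − ps = 17.5.)
Burden on consumers: $15; on sellers: $2.5. (They sum to $17.5.)
The less price-elastic side of the market bears the larger share of a per-unit tax.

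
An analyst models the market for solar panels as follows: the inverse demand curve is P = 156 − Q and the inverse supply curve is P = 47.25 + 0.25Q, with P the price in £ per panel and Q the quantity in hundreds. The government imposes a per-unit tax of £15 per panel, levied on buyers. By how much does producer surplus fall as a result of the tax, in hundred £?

Inverting to Q(P) form: Qd = 156 − P; Qs = 4P − 189.
Before the tax: set 156 − P = 4P − 189 → P* = £69, Q* = 87.
With the tax collected from buyers, demand (in seller-price terms) shifts: Qd = 156 − (P + 15).
Solving gives Q = 75 with buyers paying £81 and sellers receiving £66 (the £15 wedge).
ΔPS is the trapezoid between Q = 75 and Q = 87 of height £3: ½ · (87 + 75) · 3 = £243.

Producer surplus falls by £243 hundred.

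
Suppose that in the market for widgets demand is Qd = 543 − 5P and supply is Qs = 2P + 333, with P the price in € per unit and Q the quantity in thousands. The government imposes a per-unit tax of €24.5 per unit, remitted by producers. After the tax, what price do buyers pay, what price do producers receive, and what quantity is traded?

Before the tax: set 543 − 5P = 2P + 333 → P* = €30, Q* = 393.
With the tax collected from producers, supply shifts: Qs = 2(P − 24.5) + 333.
New equilibrium: buyers pay €37, producers receive €12.5, Q = 358. (Wedge: Pb − Ps = 24.5.)
The less price-elastic side of the market bears the larger share of a per-unit tax.

Buyers pay €37; producers receive €12.5; quantity = 358.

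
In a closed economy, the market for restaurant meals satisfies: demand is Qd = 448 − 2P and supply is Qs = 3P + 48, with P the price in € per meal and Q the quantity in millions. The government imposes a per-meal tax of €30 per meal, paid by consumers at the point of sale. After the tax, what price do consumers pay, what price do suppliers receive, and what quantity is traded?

Without the tax, 448 − 2P = 3P + 48 gives 5P = 400, so P* = €80 and Q* = 288.
With the tax collected from consumers, demand (in seller-price terms) shifts: Qd = 448 − 2(P + 30).
New equilibrium: consumers pay €98, suppliers receive €68, Q = 252. (Wedge: Pb − Ps = 30.)

Consumers pay €98; suppliers receive €68; quantity = 252.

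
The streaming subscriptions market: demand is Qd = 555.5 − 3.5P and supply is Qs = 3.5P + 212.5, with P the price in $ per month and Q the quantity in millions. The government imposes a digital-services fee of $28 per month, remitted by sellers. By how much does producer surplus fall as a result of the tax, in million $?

Producer surplus falls by $5033 million.

Without the tax, 555.5 − 3.5P = 3.5P + 212.5 gives 7P = 343, so P* = $49 and Q* = 384.
With the tax collected from sellers, supply shifts: Qs = 3.5(P − 28) + 212.5.
Solving gives Q = 335 with consumers paying $63 and sellers receiving $35 (the $28 wedge).
ΔPS is the trapezoid between Q = 335 and Q = 384 of height $14: ½ · (384 + 335) · 14 = $5033.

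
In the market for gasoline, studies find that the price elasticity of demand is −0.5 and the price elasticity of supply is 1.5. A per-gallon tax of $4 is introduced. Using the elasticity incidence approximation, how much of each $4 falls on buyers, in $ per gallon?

Buyers bear ≈ $3 per gallon.

Incidence ratio: buyers' share ≈ εs / (εs + |εd|) = 1.5 / (1.5 + 0.5) = 0.75.
So buyers bear ≈ 0.75 × $4 = $3; sellers bear $1.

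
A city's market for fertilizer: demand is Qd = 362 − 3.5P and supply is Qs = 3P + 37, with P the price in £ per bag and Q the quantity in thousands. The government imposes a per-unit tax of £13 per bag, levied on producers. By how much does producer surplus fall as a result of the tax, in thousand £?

Producer surplus falls by £1235.5 thousand.

Without the tax, 362 − 3.5P = 3P + 37 gives 6.5P = 325, so P* = £50 and Q* = 187.
With the tax collected from producers, supply shifts: Qs = 3(P − 13) + 37.
New equilibrium: buyers pay £56, producers receive £43, Q = 166. (Wedge: Pb − Ps = 13.)
ΔPS is the trapezoid between Q = 166 and Q = 187 of height £7: ½ · (187 + 166) · 7 = £1235.5.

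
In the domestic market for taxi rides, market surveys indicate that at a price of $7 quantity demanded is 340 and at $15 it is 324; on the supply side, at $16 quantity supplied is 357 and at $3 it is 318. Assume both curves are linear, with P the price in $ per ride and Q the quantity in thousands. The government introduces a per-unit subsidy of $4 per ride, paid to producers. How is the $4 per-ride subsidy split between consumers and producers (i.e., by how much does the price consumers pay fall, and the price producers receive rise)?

Demand slope: (324 − 340)/(15 − 7) = -2, so Qd = 354 − 2P.
Supply slope: (318 − 357)/(3 − 16) = 3, so Qs = 3P + 309.
Before the subsidy: set 354 − 2P = 3P + 309 → P* = $9, Q* = 336.
With a per-unit subsidy paid to producers, each receives P + 4 per unit sold, so supply becomes Qs = 3(P + 4) + 309.
Solving gives Q = 340.8 with consumers paying $6.6 and producers receiving $10.6 (the $4 wedge).
Gain to consumers: $2.4; to producers: $1.6. (They sum to $4.)

Consumers gain $2.4 per ride; producers gain $1.6 per ride.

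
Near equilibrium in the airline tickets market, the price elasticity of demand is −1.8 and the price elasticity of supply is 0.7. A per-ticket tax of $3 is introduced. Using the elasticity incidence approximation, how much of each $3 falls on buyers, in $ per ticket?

Buyers bear ≈ $0.84 per ticket.

Incidence ratio: buyers' share ≈ εs / (εs + |εd|) = 0.7 / (0.7 + 1.8) = 0.28.
So buyers bear ≈ 0.28 × $3 = $0.84; producers bear $2.16.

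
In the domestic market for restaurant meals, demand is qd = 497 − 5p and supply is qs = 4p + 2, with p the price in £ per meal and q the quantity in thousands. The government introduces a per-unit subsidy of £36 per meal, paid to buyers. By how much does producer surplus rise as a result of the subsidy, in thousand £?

Producer surplus rises by £5240 thousand.

Without the subsidy, 497 − 5p = 4p + 2 gives 9p = 495, so p* = £55 and q* = 222.
With a per-unit subsidy paid to buyers, each effectively pays p − 36, so demand becomes qd = 497 − 5(p − 36).
New equilibrium: buyers pay £39, sellers receive £75, q = 302. (Wedge: pb − ps = −36.)
ΔPS is the trapezoid between Q = 302 and Q = 222 of height £20: ½ · (222 + 302) · 20 = £5240.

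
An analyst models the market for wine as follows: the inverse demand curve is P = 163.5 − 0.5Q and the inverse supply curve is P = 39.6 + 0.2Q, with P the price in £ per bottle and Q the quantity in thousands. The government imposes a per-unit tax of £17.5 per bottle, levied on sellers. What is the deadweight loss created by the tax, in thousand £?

Inverting to Q(P) form: Qd = 327 − 2P; Qs = 5P − 198.
Before the tax: set 327 − 2P = 5P − 198 → P* = £75, Q* = 177.
With the tax collected from sellers, supply shifts: Qs = 5(P − 17.5) − 198.
New equilibrium: consumers pay £87.5, sellers receive £70, Q = 152. (Wedge: Pb − Ps = 17.5.)
Quantity falls by |ΔQ| = |177 − 152| = 25.
DWL = ½ · t · |ΔQ| = ½ · 17.5 · 25 = £218.75.

Deadweight loss = £218.75 thousand.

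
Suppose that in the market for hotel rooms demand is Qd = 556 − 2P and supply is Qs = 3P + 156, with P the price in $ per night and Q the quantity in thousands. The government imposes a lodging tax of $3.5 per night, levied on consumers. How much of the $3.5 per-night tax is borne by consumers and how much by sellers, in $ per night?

Consumers bear $2.1 per night; sellers bear $1.4 per night.

Before the tax: set 556 − 2P = 3P + 156 → P* = $80, Q* = 396.
With the tax collected from consumers, demand (in seller-price terms) shifts: Qd = 556 − 2(P + 3.5).
Solving gives Q = 391.8 with consumers paying $82.1 and sellers receiving $78.6 (the $3.5 wedge).
Burden on consumers: $2.1; on sellers: $1.4. (They sum to $3.5.)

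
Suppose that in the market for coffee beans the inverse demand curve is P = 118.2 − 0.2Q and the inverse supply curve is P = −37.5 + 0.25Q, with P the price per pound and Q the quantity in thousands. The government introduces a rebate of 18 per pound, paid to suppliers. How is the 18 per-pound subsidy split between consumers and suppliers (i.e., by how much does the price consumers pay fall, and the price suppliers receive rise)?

Consumers gain 8 per pound; suppliers gain 10 per pound.

Rewrite in direct form: Qd = 591 − 5P and Qs = 4P + 150.
Before the subsidy: set 591 − 5P = 4P + 150 → P* = 49, Q* = 346.
With a per-unit subsidy paid to suppliers, each receives P + 18 per unit sold, so supply becomes Qs = 4(P + 18) + 150.
Solving gives Q = 386 with consumers paying 41 and suppliers receiving 59 (the 18 wedge).
Gain to consumers: 8; to suppliers: 10. (They sum to 18.)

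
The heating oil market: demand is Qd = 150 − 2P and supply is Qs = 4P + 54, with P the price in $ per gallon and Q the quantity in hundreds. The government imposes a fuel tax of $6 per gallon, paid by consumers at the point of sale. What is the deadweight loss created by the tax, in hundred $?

Before the tax: set 150 − 2P = 4P + 54 → P* = $16, Q* = 118.
With the tax collected from consumers, demand (in seller-price terms) shifts: Qd = 150 − 2(P + 6).
New equilibrium: consumers pay $20, suppliers receive $14, Q = 110. (Wedge: Pb − Ps = 6.)
Quantity falls by |ΔQ| = |118 − 110| = 8.
DWL = ½ · t · |ΔQ| = ½ · 6 · 8 = $24.

Deadweight loss = $24 hundred.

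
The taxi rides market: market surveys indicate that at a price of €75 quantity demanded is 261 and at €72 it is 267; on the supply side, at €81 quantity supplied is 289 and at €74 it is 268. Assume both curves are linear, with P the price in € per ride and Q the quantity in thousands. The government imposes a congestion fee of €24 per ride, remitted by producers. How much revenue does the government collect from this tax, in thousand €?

Demand slope: (267 − 261)/(72 − 75) = -2, so Qd = 411 − 2P.
Supply slope: (268 − 289)/(74 − 81) = 3, so Qs = 3P + 46.
Before the tax: set 411 − 2P = 3P + 46 → P* = €73, Q* = 265.
With the tax collected from producers, supply shifts: Qs = 3(P − 24) + 46.
Solving gives Q = 236.2 with buyers paying €87.4 and producers receiving €63.4 (the €24 wedge).
Revenue = t · Q = 24 · 236.2 = €5668.8.

Tax revenue = €5668.8 thousand.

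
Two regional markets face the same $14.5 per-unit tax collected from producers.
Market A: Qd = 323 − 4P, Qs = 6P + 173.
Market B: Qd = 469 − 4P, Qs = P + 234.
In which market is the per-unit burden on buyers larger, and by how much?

Market A: pre-tax P* = $15, Q* = 263; post-tax Q = 228.2; per-unit burden on buyers = $8.7.
Market B: pre-tax P* = $47, Q* = 281; post-tax Q = 269.4; per-unit burden on buyers = $2.9.
Difference: $8.7 vs $2.9 → market A is larger by $5.8.

Market A, by $5.8.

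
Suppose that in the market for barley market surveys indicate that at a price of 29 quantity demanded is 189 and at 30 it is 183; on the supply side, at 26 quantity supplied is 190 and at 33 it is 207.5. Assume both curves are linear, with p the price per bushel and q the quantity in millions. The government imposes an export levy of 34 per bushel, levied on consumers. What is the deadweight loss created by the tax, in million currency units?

Deadweight loss = 1020 million.

Demand slope: (183 − 189)/(30 − 29) = -6, so qd = 363 − 6p.
Supply slope: (207.5 − 190)/(33 − 26) = 2.5, so qs = 2.5p + 125.
Before the tax: set 363 − 6p = 2.5p + 125 → p* = 28, q* = 195.
With the tax collected from consumers, demand (in seller-price terms) shifts: qd = 363 − 6(p + 34).
Solving gives q = 135 with consumers paying 38 and producers receiving 4 (the 34 wedge).
Quantity falls by |ΔQ| = |195 − 135| = 60.
DWL = ½ · t · |ΔQ| = ½ · 34 · 60 = 1020.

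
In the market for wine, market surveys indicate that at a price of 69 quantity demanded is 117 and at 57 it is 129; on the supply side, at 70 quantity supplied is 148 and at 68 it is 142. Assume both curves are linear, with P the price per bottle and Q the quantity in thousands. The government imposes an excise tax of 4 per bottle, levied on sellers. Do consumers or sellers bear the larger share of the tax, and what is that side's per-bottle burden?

Demand slope: (129 − 117)/(57 − 69) = -1, so Qd = 186 − P.
Supply slope: (142 − 148)/(68 − 70) = 3, so Qs = 3P − 62.
Without the tax, 186 − P = 3P − 62 gives 4P = 248, so P* = 62 and Q* = 124.
With the tax collected from sellers, supply shifts: Qs = 3(P − 4) − 62.
New equilibrium: consumers pay 65, sellers receive 61, Q = 121. (Wedge: Pb − Ps = 4.)
Per-bottle burden: consumers 3, sellers 1.
Consumers take the larger share because demand is less price-elastic here (demand slope 1 vs supply slope 3).
The less price-elastic side of the market bears the larger share of a per-unit tax.

Consumers bear the larger share: 3 per bottle.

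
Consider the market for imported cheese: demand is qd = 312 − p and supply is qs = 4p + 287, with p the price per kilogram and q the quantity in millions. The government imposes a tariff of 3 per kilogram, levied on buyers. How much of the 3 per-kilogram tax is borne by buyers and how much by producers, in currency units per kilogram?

Without the tax, 312 − p = 4p + 287 gives 5p = 25, so p* = 5 and q* = 307.
With the tax collected from buyers, demand (in seller-price terms) shifts: qd = 312 − (p + 3).
Solving gives q = 304.6 with buyers paying 7.4 and producers receiving 4.4 (the 3 wedge).
Burden on buyers: 2.4; on producers: 0.6. (They sum to 3.)
The less price-elastic side of the market bears the larger share of a per-unit tax.

Buyers bear 2.4 per kilogram; producers bear 0.6 per kilogram.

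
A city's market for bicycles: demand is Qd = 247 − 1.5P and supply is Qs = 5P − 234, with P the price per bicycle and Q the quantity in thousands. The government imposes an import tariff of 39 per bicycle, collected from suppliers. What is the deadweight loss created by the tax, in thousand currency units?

Deadweight loss = 877.5 thousand.

Without the tax, 247 − 1.5P = 5P − 234 gives 6.5P = 481, so P* = 74 and Q* = 136.
With the tax collected from suppliers, supply shifts: Qs = 5(P − 39) − 234.
Solving gives Q = 91 with buyers paying 104 and suppliers receiving 65 (the 39 wedge).
Quantity falls by |ΔQ| = |136 − 91| = 45.
DWL = ½ · t · |ΔQ| = ½ · 39 · 45 = 877.5.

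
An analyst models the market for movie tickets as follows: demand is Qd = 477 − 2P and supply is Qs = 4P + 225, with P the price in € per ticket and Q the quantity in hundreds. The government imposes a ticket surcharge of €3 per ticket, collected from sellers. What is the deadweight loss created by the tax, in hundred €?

Deadweight loss = €6 hundred.

Before the tax: set 477 − 2P = 4P + 225 → P* = €42, Q* = 393.
With the tax collected from sellers, supply shifts: Qs = 4(P − 3) + 225.
Solving gives Q = 389 with buyers paying €44 and sellers receiving €41 (the €3 wedge).
Quantity falls by |ΔQ| = |393 − 389| = 4.
DWL = ½ · t · |ΔQ| = ½ · 3 · 4 = €6.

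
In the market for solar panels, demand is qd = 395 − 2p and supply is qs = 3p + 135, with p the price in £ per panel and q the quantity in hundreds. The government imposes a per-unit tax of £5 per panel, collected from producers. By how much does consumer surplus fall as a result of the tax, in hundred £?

Consumer surplus falls by £864 hundred.

Before the tax: set 395 − 2p = 3p + 135 → p* = £52, q* = 291.
With the tax collected from producers, supply shifts: qs = 3(p − 5) + 135.
Solving gives q = 285 with buyers paying £55 and producers receiving £50 (the £5 wedge).
ΔCS is the trapezoid between Q = 285 and Q = 291 of height £3: ½ · (291 + 285) · 3 = £864.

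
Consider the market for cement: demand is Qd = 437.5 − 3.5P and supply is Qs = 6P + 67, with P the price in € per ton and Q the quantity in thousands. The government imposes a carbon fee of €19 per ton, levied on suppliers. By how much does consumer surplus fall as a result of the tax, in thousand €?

Before the tax: set 437.5 − 3.5P = 6P + 67 → P* = €39, Q* = 301.
With the tax collected from suppliers, supply shifts: Qs = 6(P − 19) + 67.
New equilibrium: consumers pay €51, suppliers receive €32, Q = 259. (Wedge: Pb − Ps = 19.)
ΔCS is the trapezoid between Q = 259 and Q = 301 of height €12: ½ · (301 + 259) · 12 = €3360.

Consumer surplus falls by €3360 thousand.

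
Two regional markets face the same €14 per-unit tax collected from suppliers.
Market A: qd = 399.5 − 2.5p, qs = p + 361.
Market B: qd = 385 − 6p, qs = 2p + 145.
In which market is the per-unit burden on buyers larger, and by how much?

Market A: pre-tax p* = €11, q* = 372; post-tax q = 362; per-unit burden on buyers = €4.
Market B: pre-tax p* = €30, q* = 205; post-tax q = 184; per-unit burden on buyers = €3.5.
Difference: €4 vs €3.5 → market A is larger by €0.5.

Market A, by €0.5.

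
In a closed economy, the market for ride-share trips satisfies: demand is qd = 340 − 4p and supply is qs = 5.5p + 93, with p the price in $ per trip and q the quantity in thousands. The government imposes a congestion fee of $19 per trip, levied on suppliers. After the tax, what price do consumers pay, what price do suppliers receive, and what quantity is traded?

Before the tax: set 340 − 4p = 5.5p + 93 → p* = $26, q* = 236.
With the tax collected from suppliers, supply shifts: qs = 5.5(p − 19) + 93.
New equilibrium: consumers pay $37, suppliers receive $18, q = 192. (Wedge: pb − ps = 19.)

Consumers pay $37; suppliers receive $18; quantity = 192.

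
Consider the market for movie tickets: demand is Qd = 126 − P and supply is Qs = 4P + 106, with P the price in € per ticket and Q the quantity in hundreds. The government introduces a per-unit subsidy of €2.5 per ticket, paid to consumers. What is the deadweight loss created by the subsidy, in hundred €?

Without the subsidy, 126 − P = 4P + 106 gives 5P = 20, so P* = €4 and Q* = 122.
With a per-unit subsidy paid to consumers, each effectively pays P − 2.5, so demand becomes Qd = 126 − (P − 2.5).
New equilibrium: consumers pay €2, producers receive €4.5, Q = 124. (Wedge: Pb − Ps = −2.5.)
Quantity rises by |ΔQ| = |122 − 124| = 2.
DWL = ½ · t · |ΔQ| = ½ · 2.5 · 2 = €2.5.

Deadweight loss = €2.5 hundred.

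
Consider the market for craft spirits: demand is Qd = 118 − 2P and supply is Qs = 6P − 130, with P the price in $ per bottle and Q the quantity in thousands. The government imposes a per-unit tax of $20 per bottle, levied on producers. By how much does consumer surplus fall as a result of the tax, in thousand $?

Without the tax, 118 − 2P = 6P − 130 gives 8P = 248, so P* = $31 and Q* = 56.
With the tax collected from producers, supply shifts: Qs = 6(P − 20) − 130.
New equilibrium: consumers pay $46, producers receive $26, Q = 26. (Wedge: Pb − Ps = 20.)
ΔCS is the trapezoid between Q = 26 and Q = 56 of height $15: ½ · (56 + 26) · 15 = $615.

Consumer surplus falls by $615 thousand.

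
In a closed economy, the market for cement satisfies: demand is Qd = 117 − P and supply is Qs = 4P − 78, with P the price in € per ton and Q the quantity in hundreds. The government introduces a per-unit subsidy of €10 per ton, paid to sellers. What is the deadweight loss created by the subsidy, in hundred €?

Deadweight loss = €40 hundred.

Before the subsidy: set 117 − P = 4P − 78 → P* = €39, Q* = 78.
With a per-unit subsidy paid to sellers, each receives P + 10 per unit sold, so supply becomes Qs = 4(P + 10) − 78.
New equilibrium: buyers pay €31, sellers receive €41, Q = 86. (Wedge: Pb − Ps = −10.)
Quantity rises by |ΔQ| = |78 − 86| = 8.
DWL = ½ · t · |ΔQ| = ½ · 10 · 8 = €40.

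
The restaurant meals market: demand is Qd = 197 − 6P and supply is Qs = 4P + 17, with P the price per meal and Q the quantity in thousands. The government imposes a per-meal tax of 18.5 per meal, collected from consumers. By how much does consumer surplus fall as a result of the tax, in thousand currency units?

Consumer surplus falls by 494.32 thousand.

Without the tax, 197 − 6P = 4P + 17 gives 10P = 180, so P* = 18 and Q* = 89.
With the tax collected from consumers, demand (in seller-price terms) shifts: Qd = 197 − 6(P + 18.5).
Solving gives Q = 44.6 with consumers paying 25.4 and suppliers receiving 6.9 (the 18.5 wedge).
ΔCS is the trapezoid between Q = 44.6 and Q = 89 of height 7.4: ½ · (89 + 44.6) · 7.4 = 494.32.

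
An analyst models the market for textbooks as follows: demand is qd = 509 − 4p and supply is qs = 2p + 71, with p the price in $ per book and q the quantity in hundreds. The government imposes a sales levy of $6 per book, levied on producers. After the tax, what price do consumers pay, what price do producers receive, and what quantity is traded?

Consumers pay $75; producers receive $69; quantity = 209.

Before the tax: set 509 − 4p = 2p + 71 → p* = $73, q* = 217.
With the tax collected from producers, supply shifts: qs = 2(p − 6) + 71.
New equilibrium: consumers pay $75, producers receive $69, q = 209. (Wedge: pb − ps = 6.)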